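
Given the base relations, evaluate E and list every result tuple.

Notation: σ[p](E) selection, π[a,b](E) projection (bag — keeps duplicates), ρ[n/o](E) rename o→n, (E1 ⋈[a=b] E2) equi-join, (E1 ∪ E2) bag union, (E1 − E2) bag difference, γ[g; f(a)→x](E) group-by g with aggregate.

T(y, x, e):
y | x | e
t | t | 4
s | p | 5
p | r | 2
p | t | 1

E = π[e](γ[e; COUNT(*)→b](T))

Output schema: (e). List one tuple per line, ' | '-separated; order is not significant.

Subexpression sizes:
  T → 4
  γ[e; COUNT(*)→b](T) → 4
  π[e](γ[e; COUNT(*)→b](T)) → 4

== RESULT ==
e
1
2
4
5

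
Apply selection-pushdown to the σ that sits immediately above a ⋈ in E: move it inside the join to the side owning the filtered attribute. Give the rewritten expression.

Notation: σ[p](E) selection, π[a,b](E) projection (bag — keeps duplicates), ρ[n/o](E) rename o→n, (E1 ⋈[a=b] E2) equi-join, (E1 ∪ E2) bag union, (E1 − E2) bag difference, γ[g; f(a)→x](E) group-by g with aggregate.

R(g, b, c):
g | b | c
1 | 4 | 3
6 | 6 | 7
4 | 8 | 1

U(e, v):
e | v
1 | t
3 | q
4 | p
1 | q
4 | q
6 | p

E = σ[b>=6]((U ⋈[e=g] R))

σ filters on b, owned by the right side.
E' = (U ⋈[e=g] σ[b>=6](R))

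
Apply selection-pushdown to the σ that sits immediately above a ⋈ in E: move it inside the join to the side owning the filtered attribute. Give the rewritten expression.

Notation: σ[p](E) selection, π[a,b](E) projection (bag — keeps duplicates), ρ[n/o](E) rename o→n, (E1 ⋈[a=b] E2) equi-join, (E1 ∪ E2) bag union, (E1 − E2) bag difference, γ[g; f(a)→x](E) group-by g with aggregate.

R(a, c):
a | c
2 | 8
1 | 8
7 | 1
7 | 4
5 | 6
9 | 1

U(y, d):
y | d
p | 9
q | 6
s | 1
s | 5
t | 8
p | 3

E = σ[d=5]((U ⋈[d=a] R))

σ filters on d, owned by the left side.
E' = (σ[d=5](U) ⋈[d=a] R)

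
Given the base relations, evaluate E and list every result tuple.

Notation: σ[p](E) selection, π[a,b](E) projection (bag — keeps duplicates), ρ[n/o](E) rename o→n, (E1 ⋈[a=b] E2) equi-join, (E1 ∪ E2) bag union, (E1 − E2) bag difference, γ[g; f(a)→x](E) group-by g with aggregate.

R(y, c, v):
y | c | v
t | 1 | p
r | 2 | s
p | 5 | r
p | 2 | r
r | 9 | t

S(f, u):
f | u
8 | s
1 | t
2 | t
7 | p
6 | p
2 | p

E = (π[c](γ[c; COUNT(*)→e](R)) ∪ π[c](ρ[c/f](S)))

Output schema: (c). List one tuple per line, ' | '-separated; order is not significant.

Stepwise |·|:
  R → 5
  γ[c; COUNT(*)→e](R) → 4
  π[c](γ[c; COUNT(*)→e](R)) → 4
  S → 6
  ρ[c/f](S) → 6
  π[c](ρ[c/f](S)) → 6
  (π[c](γ[c; COUNT(*)→e](R)) ∪ π[c](ρ[c/f](S))) → 10

== RESULT ==
c
1
1
2
2
2
5
6
7
8
9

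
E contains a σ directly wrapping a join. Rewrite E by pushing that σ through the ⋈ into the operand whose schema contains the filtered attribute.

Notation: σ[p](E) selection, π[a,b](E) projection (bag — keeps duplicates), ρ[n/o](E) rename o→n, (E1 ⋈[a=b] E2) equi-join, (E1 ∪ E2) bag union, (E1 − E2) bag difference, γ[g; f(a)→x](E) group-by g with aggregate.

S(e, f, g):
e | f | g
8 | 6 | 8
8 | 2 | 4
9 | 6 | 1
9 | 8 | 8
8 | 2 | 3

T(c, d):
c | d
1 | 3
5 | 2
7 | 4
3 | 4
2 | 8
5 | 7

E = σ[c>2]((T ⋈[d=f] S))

σ filters on c, owned by the left side.
E' = (σ[c>2](T) ⋈[d=f] S)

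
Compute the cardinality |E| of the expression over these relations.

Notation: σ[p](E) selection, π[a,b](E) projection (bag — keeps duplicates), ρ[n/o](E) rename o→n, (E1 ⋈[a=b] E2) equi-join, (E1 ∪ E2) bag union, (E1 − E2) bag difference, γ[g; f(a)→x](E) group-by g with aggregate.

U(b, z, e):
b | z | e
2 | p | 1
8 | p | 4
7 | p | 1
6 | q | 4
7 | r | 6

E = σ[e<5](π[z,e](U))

Stepwise |·|:
  U → 5
  π[z,e](U) → 5
  σ[e<5](π[z,e](U)) → 4

|E| = 4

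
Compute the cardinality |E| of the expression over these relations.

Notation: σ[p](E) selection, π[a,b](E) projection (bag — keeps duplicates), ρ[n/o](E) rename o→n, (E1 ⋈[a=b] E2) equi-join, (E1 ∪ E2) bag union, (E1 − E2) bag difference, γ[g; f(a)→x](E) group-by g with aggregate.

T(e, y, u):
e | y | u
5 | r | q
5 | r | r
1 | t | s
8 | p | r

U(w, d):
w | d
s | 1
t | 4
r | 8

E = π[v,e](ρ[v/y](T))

Stepwise |·|:
  T → 4
  ρ[v/y](T) → 4
  π[v,e](ρ[v/y](T)) → 4

|E| = 4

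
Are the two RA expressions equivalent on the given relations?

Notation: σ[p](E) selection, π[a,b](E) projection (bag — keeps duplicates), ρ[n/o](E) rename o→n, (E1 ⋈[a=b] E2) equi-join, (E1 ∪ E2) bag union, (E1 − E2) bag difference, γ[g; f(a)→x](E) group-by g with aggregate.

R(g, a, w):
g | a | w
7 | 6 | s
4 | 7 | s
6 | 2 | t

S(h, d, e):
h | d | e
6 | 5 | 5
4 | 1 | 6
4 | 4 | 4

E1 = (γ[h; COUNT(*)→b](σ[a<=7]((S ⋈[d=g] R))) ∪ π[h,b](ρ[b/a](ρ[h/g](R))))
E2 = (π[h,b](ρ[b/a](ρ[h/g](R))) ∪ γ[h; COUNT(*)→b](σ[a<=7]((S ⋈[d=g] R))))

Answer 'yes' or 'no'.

E1 stepwise |·|:
  S → 3
  R → 3
  (S ⋈[d=g] R) → 1
  σ[a<=7]((S ⋈[d=g] R)) → 1
  γ[h; COUNT(*)→b](σ[a<=7]((S ⋈[d=g] R))) → 1
  R → 3
  ρ[h/g](R) → 3
  ρ[b/a](ρ[h/g](R)) → 3
  π[h,b](ρ[b/a](ρ[h/g](R))) → 3
  (γ[h; COUNT(*)→b](σ[a<=7]((S ⋈[d=g] R))) ∪ π[h,b](ρ[b/a](ρ[h/g](R)))) → 4
E2 stepwise |·|:
  R → 3
  ρ[h/g](R) → 3
  ρ[b/a](ρ[h/g](R)) → 3
  π[h,b](ρ[b/a](ρ[h/g](R))) → 3
  S → 3
  R → 3
  (S ⋈[d=g] R) → 1
  σ[a<=7]((S ⋈[d=g] R)) → 1
  γ[h; COUNT(*)→b](σ[a<=7]((S ⋈[d=g] R))) → 1
  (π[h,b](ρ[b/a](ρ[h/g](R))) ∪ γ[h; COUNT(*)→b](σ[a<=7]((S ⋈[d=g] R)))) → 4

E1 and E2 produce the same multiset:
h | b
4 | 1
4 | 7
6 | 2
7 | 6

yes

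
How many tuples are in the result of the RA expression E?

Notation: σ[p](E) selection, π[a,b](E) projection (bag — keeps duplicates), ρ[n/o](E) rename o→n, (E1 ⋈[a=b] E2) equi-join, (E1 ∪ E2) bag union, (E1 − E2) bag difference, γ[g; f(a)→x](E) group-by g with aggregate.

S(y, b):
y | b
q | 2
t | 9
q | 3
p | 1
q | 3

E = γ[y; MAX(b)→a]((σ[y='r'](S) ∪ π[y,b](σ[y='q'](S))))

Per-node cardinality:
  S → 5
  σ[y='r'](S) → 0
  S → 5
  σ[y='q'](S) → 3
  π[y,b](σ[y='q'](S)) → 3
  (σ[y='r'](S) ∪ π[y,b](σ[y='q'](S))) → 3
  γ[y; MAX(b)→a]((σ[y='r'](S) ∪ π[y,b](σ[y='q'](S)))) → 1

|E| = 1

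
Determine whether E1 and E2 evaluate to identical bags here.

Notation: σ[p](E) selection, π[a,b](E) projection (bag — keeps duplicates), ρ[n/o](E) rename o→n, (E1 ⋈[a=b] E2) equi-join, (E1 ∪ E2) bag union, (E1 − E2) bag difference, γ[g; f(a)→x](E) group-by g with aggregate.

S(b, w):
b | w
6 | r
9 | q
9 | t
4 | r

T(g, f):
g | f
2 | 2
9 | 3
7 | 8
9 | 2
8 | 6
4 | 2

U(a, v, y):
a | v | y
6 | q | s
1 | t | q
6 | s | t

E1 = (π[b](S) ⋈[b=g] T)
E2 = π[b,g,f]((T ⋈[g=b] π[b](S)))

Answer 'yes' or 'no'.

E1 stepwise |·|:
  S → 4
  π[b](S) → 4
  T → 6
  (π[b](S) ⋈[b=g] T) → 5
E2 stepwise |·|:
  T → 6
  S → 4
  π[b](S) → 4
  (T ⋈[g=b] π[b](S)) → 5
  π[b,g,f]((T ⋈[g=b] π[b](S))) → 5

E1 and E2 produce the same multiset:
b | g | f
4 | 4 | 2
9 | 9 | 2
9 | 9 | 2
9 | 9 | 3
9 | 9 | 3

yes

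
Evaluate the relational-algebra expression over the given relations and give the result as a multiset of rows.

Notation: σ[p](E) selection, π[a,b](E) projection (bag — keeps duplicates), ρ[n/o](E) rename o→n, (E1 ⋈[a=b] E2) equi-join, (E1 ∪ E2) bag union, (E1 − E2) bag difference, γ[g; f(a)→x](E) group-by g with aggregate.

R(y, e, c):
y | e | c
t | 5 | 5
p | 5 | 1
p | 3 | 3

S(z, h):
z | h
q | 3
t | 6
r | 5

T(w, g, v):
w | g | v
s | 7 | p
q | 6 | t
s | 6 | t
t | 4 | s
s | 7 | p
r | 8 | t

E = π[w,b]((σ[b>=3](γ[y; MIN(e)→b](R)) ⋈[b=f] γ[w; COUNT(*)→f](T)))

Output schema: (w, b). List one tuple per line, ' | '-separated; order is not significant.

Stepwise |·|:
  R → 3
  γ[y; MIN(e)→b](R) → 2
  σ[b>=3](γ[y; MIN(e)→b](R)) → 2
  T → 6
  γ[w; COUNT(*)→f](T) → 4
  (σ[b>=3](γ[y; MIN(e)→b](R)) ⋈[b=f] γ[w; COUNT(*)→f](T)) → 1
  π[w,b]((σ[b>=3](γ[y; MIN(e)→b](R)) ⋈[b=f] γ[w; COUNT(*)→f](T))) → 1

== RESULT ==
w | b
s | 3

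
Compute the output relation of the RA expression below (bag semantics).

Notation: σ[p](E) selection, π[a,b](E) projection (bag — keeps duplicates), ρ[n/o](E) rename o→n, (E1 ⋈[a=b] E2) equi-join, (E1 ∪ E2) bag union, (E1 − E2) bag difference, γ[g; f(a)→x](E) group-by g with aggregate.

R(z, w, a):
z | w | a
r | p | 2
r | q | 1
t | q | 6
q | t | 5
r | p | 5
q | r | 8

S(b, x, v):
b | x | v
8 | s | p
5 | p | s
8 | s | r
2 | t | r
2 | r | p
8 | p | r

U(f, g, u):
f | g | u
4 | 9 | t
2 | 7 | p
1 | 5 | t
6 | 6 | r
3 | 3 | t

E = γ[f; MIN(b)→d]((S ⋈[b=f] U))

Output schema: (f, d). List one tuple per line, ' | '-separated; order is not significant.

Per-node cardinality:
  S → 6
  U → 5
  (S ⋈[b=f] U) → 2
  γ[f; MIN(b)→d]((S ⋈[b=f] U)) → 1

== RESULT ==
f | d
2 | 2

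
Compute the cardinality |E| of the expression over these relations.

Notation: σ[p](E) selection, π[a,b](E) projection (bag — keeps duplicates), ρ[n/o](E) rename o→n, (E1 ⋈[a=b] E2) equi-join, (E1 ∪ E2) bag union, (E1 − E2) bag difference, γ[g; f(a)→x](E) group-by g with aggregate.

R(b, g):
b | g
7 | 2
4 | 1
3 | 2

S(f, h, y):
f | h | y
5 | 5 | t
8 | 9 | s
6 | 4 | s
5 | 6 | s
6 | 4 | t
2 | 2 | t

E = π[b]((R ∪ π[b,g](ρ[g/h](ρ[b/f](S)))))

Row counts bottom-up:
  R → 3
  S → 6
  ρ[b/f](S) → 6
  ρ[g/h](ρ[b/f](S)) → 6
  π[b,g](ρ[g/h](ρ[b/f](S))) → 6
  (R ∪ π[b,g](ρ[g/h](ρ[b/f](S)))) → 9
  π[b]((R ∪ π[b,g](ρ[g/h](ρ[b/f](S))))) → 9

|E| = 9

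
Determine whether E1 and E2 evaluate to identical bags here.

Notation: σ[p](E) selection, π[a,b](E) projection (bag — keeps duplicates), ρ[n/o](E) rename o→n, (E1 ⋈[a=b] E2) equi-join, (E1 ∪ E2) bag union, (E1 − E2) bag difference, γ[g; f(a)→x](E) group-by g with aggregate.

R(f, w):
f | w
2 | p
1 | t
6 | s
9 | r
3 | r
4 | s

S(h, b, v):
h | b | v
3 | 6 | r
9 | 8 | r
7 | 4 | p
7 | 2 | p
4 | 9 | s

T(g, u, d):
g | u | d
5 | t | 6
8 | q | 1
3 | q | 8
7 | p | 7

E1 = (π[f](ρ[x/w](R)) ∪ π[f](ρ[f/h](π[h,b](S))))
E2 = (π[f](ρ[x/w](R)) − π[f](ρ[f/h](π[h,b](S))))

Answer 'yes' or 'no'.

E1 per-node cardinality:
  R → 6
  ρ[x/w](R) → 6
  π[f](ρ[x/w](R)) → 6
  S → 5
  π[h,b](S) → 5
  ρ[f/h](π[h,b](S)) → 5
  π[f](ρ[f/h](π[h,b](S))) → 5
  (π[f](ρ[x/w](R)) ∪ π[f](ρ[f/h](π[h,b](S)))) → 11
E2 per-node cardinality:
  R → 6
  ρ[x/w](R) → 6
  π[f](ρ[x/w](R)) → 6
  S → 5
  π[h,b](S) → 5
  ρ[f/h](π[h,b](S)) → 5
  π[f](ρ[f/h](π[h,b](S))) → 5
  (π[f](ρ[x/w](R)) − π[f](ρ[f/h](π[h,b](S)))) → 3

E1 result:
f
1
2
3
3
4
4
6
7
7
9
9
E2 result:
f
1
2
6
Witness: (4,) appears 2× in E1 but 0× in E2.

no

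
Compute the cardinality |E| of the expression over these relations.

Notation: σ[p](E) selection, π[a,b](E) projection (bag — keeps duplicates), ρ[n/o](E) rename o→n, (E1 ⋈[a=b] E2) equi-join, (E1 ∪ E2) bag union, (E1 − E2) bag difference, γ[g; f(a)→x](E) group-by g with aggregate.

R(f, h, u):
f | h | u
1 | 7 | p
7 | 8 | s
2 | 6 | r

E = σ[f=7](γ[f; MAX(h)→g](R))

Stepwise |·|:
  R → 3
  γ[f; MAX(h)→g](R) → 3
  σ[f=7](γ[f; MAX(h)→g](R)) → 1

|E| = 1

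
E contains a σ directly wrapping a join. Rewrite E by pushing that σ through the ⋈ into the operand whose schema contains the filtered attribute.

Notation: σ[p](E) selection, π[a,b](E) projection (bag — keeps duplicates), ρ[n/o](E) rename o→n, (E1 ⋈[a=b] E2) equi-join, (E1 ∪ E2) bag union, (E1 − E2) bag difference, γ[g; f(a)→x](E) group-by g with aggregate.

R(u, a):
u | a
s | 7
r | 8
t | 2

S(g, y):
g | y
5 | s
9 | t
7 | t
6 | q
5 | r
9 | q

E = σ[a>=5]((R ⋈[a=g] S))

σ filters on a, owned by the left side.
E' = (σ[a>=5](R) ⋈[a=g] S)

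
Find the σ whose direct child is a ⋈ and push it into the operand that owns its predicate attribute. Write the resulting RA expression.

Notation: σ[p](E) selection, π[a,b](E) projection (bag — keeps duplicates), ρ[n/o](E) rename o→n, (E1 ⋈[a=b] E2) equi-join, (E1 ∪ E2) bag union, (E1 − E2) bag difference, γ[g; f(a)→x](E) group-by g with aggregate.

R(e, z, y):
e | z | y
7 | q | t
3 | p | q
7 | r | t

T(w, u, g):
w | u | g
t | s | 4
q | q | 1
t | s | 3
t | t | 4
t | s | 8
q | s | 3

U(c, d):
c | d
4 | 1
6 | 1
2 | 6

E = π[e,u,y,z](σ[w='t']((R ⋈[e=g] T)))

σ filters on w, owned by the right side.
E' = π[e,u,y,z]((R ⋈[e=g] σ[w='t'](T)))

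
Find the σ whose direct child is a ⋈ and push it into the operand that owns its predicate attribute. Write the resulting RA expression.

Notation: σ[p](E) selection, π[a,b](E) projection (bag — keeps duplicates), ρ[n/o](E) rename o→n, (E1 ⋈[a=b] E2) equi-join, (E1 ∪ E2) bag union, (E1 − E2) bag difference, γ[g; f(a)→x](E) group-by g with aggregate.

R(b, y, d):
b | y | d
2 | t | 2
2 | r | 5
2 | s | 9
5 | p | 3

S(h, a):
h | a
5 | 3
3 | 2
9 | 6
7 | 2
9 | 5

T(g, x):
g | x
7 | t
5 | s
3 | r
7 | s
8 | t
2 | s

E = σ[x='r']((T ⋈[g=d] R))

σ filters on x, owned by the left side.
E' = (σ[x='r'](T) ⋈[g=d] R)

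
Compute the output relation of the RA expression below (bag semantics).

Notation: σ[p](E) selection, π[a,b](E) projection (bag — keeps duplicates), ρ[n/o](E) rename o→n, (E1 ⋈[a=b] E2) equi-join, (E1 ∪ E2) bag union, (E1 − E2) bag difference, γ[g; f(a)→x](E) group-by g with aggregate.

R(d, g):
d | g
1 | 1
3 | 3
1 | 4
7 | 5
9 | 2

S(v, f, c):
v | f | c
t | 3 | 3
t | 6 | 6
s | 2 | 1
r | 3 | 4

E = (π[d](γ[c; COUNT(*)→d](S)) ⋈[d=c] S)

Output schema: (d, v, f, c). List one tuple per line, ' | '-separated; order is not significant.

Subexpression sizes:
  S → 4
  γ[c; COUNT(*)→d](S) → 4
  π[d](γ[c; COUNT(*)→d](S)) → 4
  S → 4
  (π[d](γ[c; COUNT(*)→d](S)) ⋈[d=c] S) → 4

== RESULT ==
d | v | f | c
1 | s | 2 | 1
1 | s | 2 | 1
1 | s | 2 | 1
1 | s | 2 | 1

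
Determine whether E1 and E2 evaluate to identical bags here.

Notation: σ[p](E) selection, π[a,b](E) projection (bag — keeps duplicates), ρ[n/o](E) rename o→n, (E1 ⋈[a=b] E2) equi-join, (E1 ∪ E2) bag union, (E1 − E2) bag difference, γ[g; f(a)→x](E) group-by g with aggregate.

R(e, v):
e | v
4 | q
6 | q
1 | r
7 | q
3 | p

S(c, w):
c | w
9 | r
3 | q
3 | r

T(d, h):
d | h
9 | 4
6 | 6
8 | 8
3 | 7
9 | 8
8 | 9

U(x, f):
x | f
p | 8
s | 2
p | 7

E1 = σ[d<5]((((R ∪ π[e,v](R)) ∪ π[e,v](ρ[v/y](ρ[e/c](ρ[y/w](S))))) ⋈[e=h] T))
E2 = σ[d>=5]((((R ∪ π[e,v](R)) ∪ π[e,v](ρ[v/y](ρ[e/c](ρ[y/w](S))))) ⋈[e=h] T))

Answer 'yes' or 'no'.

E1 per-node cardinality:
  R → 5
  R → 5
  π[e,v](R) → 5
  (R ∪ π[e,v](R)) → 10
  S → 3
  ρ[y/w](S) → 3
  ρ[e/c](ρ[y/w](S)) → 3
  ρ[v/y](ρ[e/c](ρ[y/w](S))) → 3
  π[e,v](ρ[v/y](ρ[e/c](ρ[y/w](S)))) → 3
  ((R ∪ π[e,v](R)) ∪ π[e,v](ρ[v/y](ρ[e/c](ρ[y/w](S))))) → 13
  T → 6
  (((R ∪ π[e,v](R)) ∪ π[e,v](ρ[v/y](ρ[e/c](ρ[y/w](S))))) ⋈[e=h] T) → 7
  σ[d<5]((((R ∪ π[e,v](R)) ∪ π[e,v](ρ[v/y](ρ[e/c](ρ[y/w](S))))) ⋈[e=h] T)) → 2
E2 per-node cardinality:
  R → 5
  R → 5
  π[e,v](R) → 5
  (R ∪ π[e,v](R)) → 10
  S → 3
  ρ[y/w](S) → 3
  ρ[e/c](ρ[y/w](S)) → 3
  ρ[v/y](ρ[e/c](ρ[y/w](S))) → 3
  π[e,v](ρ[v/y](ρ[e/c](ρ[y/w](S)))) → 3
  ((R ∪ π[e,v](R)) ∪ π[e,v](ρ[v/y](ρ[e/c](ρ[y/w](S))))) → 13
  T → 6
  (((R ∪ π[e,v](R)) ∪ π[e,v](ρ[v/y](ρ[e/c](ρ[y/w](S))))) ⋈[e=h] T) → 7
  σ[d>=5]((((R ∪ π[e,v](R)) ∪ π[e,v](ρ[v/y](ρ[e/c](ρ[y/w](S))))) ⋈[e=h] T)) → 5

E1 result:
e | v | d | h
7 | q | 3 | 7
7 | q | 3 | 7
E2 result:
e | v | d | h
4 | q | 9 | 4
4 | q | 9 | 4
6 | q | 6 | 6
6 | q | 6 | 6
9 | r | 8 | 9
Witness: (7, 'q', 3, 7) appears 2× in E1 but 0× in E2.

no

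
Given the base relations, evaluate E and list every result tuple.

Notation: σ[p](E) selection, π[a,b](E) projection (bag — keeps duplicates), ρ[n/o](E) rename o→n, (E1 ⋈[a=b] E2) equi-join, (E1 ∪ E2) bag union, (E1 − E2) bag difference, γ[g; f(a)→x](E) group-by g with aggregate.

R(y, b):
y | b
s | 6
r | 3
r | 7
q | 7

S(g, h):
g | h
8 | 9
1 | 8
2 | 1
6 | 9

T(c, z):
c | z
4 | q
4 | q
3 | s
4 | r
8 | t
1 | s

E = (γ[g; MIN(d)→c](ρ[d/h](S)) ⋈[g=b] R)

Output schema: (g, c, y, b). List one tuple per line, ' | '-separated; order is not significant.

Per-node cardinality:
  S → 4
  ρ[d/h](S) → 4
  γ[g; MIN(d)→c](ρ[d/h](S)) → 4
  R → 4
  (γ[g; MIN(d)→c](ρ[d/h](S)) ⋈[g=b] R) → 1

== RESULT ==
g | c | y | b
6 | 9 | s | 6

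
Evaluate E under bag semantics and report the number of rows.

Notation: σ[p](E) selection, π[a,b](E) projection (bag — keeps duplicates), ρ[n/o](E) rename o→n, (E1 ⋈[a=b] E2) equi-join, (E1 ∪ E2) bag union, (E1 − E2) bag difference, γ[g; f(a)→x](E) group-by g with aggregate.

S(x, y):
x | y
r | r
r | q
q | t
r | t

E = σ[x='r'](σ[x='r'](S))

Per-node cardinality:
  S → 4
  σ[x='r'](S) → 3
  σ[x='r'](σ[x='r'](S)) → 3

|E| = 3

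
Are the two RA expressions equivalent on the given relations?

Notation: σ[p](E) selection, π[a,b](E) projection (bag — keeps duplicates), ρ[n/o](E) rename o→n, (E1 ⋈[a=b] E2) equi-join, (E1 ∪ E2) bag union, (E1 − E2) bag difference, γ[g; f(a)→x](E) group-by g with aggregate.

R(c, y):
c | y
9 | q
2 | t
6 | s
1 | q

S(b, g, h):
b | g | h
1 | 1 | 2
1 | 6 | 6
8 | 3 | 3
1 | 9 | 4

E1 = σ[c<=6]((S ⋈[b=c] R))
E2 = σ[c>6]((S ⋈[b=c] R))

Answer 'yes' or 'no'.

E1 subexpression sizes:
  S → 4
  R → 4
  (S ⋈[b=c] R) → 3
  σ[c<=6]((S ⋈[b=c] R)) → 3
E2 subexpression sizes:
  S → 4
  R → 4
  (S ⋈[b=c] R) → 3
  σ[c>6]((S ⋈[b=c] R)) → 0

E1 result:
b | g | h | c | y
1 | 1 | 2 | 1 | q
1 | 6 | 6 | 1 | q
1 | 9 | 4 | 1 | q
E2 result:
b | g | h | c | y
(0 rows)
Witness: (1, 9, 4, 1, 'q') appears 1× in E1 but 0× in E2.

no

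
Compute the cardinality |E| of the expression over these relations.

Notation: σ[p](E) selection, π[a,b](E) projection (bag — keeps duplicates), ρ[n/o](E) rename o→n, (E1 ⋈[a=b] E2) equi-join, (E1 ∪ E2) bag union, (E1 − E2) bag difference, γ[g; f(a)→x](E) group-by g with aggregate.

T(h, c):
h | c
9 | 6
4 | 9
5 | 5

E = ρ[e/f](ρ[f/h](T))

Stepwise |·|:
  T → 3
  ρ[f/h](T) → 3
  ρ[e/f](ρ[f/h](T)) → 3

|E| = 3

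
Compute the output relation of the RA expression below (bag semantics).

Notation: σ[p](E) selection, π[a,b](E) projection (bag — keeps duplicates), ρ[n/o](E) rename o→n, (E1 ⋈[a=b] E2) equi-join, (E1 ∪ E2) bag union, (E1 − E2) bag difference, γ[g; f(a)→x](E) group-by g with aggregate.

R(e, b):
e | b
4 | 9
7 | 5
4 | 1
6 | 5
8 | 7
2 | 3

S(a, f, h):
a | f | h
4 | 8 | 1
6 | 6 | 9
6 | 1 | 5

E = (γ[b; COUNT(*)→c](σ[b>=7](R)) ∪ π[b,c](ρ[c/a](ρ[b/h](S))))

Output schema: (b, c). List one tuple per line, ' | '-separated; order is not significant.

Row counts bottom-up:
  R → 6
  σ[b>=7](R) → 2
  γ[b; COUNT(*)→c](σ[b>=7](R)) → 2
  S → 3
  ρ[b/h](S) → 3
  ρ[c/a](ρ[b/h](S)) → 3
  π[b,c](ρ[c/a](ρ[b/h](S))) → 3
  (γ[b; COUNT(*)→c](σ[b>=7](R)) ∪ π[b,c](ρ[c/a](ρ[b/h](S)))) → 5

== RESULT ==
b | c
1 | 4
5 | 6
7 | 1
9 | 1
9 | 6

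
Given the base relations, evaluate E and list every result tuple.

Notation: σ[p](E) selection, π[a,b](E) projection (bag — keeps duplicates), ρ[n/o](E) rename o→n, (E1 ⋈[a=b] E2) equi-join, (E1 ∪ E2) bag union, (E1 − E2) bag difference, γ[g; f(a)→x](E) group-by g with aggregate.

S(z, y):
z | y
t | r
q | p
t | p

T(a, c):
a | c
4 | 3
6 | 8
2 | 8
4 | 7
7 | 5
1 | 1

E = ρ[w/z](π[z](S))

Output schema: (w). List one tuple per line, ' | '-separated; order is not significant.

Stepwise |·|:
  S → 3
  π[z](S) → 3
  ρ[w/z](π[z](S)) → 3

== RESULT ==
w
q
t
t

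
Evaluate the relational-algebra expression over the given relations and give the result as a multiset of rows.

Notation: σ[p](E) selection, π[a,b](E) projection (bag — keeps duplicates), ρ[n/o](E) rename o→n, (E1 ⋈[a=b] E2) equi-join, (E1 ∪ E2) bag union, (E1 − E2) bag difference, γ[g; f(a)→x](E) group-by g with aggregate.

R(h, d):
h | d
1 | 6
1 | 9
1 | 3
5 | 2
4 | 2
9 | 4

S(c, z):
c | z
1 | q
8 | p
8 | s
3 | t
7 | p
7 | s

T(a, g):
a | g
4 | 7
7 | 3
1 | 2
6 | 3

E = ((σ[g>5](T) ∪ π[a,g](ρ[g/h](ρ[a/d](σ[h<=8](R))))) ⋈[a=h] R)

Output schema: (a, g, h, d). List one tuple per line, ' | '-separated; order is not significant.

Per-node cardinality:
  T → 4
  σ[g>5](T) → 1
  R → 6
  σ[h<=8](R) → 5
  ρ[a/d](σ[h<=8](R)) → 5
  ρ[g/h](ρ[a/d](σ[h<=8](R))) → 5
  π[a,g](ρ[g/h](ρ[a/d](σ[h<=8](R)))) → 5
  (σ[g>5](T) ∪ π[a,g](ρ[g/h](ρ[a/d](σ[h<=8](R))))) → 6
  R → 6
  ((σ[g>5](T) ∪ π[a,g](ρ[g/h](ρ[a/d](σ[h<=8](R))))) ⋈[a=h] R) → 2

== RESULT ==
a | g | h | d
4 | 7 | 4 | 2
9 | 1 | 9 | 4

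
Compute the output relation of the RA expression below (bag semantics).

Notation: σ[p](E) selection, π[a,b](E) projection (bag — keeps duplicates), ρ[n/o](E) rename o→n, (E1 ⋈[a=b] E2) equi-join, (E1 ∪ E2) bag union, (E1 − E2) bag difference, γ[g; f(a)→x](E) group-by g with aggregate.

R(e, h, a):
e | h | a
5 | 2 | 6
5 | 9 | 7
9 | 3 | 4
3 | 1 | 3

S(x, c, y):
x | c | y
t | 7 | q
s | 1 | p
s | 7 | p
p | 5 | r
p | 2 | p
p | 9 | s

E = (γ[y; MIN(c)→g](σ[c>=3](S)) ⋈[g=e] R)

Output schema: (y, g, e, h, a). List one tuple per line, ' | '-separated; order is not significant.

Row counts bottom-up:
  S → 6
  σ[c>=3](S) → 4
  γ[y; MIN(c)→g](σ[c>=3](S)) → 4
  R → 4
  (γ[y; MIN(c)→g](σ[c>=3](S)) ⋈[g=e] R) → 3

== RESULT ==
y | g | e | h | a
r | 5 | 5 | 2 | 6
r | 5 | 5 | 9 | 7
s | 9 | 9 | 3 | 4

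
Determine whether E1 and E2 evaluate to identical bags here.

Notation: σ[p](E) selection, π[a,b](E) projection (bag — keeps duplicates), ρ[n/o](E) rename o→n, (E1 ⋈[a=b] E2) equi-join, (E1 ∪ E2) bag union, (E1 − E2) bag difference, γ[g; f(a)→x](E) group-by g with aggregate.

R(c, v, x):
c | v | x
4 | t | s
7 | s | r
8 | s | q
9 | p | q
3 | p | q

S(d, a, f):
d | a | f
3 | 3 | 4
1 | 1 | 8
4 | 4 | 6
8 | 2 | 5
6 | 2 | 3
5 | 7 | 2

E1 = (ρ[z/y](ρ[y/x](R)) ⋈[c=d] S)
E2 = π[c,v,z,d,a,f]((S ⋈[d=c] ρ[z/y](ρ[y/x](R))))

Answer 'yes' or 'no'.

E1 stepwise |·|:
  R → 5
  ρ[y/x](R) → 5
  ρ[z/y](ρ[y/x](R)) → 5
  S → 6
  (ρ[z/y](ρ[y/x](R)) ⋈[c=d] S) → 3
E2 stepwise |·|:
  S → 6
  R → 5
  ρ[y/x](R) → 5
  ρ[z/y](ρ[y/x](R)) → 5
  (S ⋈[d=c] ρ[z/y](ρ[y/x](R))) → 3
  π[c,v,z,d,a,f]((S ⋈[d=c] ρ[z/y](ρ[y/x](R)))) → 3

E1 and E2 produce the same multiset:
c | v | z | d | a | f
3 | p | q | 3 | 3 | 4
4 | t | s | 4 | 4 | 6
8 | s | q | 8 | 2 | 5

yes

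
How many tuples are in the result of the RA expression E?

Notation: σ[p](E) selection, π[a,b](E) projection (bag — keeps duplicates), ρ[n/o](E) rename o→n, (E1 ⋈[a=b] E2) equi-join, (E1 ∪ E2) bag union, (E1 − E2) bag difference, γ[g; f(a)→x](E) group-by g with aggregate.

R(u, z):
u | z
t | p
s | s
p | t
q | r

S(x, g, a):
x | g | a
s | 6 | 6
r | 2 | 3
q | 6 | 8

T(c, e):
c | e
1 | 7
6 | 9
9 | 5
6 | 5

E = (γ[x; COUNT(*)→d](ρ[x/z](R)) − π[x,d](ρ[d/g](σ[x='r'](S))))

Subexpression sizes:
  R → 4
  ρ[x/z](R) → 4
  γ[x; COUNT(*)→d](ρ[x/z](R)) → 4
  S → 3
  σ[x='r'](S) → 1
  ρ[d/g](σ[x='r'](S)) → 1
  π[x,d](ρ[d/g](σ[x='r'](S))) → 1
  (γ[x; COUNT(*)→d](ρ[x/z](R)) − π[x,d](ρ[d/g](σ[x='r'](S)))) → 4

|E| = 4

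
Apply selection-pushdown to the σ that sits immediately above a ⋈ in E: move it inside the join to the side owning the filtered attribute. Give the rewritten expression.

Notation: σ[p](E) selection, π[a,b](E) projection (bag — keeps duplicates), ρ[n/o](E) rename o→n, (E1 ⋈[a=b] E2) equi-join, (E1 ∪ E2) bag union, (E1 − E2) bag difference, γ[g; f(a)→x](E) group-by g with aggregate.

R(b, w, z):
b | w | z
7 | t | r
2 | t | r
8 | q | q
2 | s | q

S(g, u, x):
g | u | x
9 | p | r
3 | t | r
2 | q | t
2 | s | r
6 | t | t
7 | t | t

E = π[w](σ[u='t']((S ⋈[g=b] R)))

σ filters on u, owned by the left side.
E' = π[w]((σ[u='t'](S) ⋈[g=b] R))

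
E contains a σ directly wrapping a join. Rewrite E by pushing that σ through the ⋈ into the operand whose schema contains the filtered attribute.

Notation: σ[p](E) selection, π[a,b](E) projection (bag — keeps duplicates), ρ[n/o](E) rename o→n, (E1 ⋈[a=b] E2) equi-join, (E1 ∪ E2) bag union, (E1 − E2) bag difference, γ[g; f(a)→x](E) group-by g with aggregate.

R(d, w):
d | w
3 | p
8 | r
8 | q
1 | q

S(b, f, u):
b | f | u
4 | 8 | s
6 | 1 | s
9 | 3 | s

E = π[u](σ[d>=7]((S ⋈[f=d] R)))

σ filters on d, owned by the right side.
E' = π[u]((S ⋈[f=d] σ[d>=7](R)))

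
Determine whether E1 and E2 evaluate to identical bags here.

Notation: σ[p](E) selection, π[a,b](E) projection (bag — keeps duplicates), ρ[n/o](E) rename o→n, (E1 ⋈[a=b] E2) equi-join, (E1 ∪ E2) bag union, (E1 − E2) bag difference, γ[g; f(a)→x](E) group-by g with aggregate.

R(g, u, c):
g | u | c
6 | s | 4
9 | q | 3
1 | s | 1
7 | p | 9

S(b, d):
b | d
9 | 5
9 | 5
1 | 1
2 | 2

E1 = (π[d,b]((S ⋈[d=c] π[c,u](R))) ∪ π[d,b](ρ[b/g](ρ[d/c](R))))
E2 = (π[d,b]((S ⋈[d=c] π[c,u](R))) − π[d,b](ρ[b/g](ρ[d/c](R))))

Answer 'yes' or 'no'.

E1 row counts bottom-up:
  S → 4
  R → 4
  π[c,u](R) → 4
  (S ⋈[d=c] π[c,u](R)) → 1
  π[d,b]((S ⋈[d=c] π[c,u](R))) → 1
  R → 4
  ρ[d/c](R) → 4
  ρ[b/g](ρ[d/c](R)) → 4
  π[d,b](ρ[b/g](ρ[d/c](R))) → 4
  (π[d,b]((S ⋈[d=c] π[c,u](R))) ∪ π[d,b](ρ[b/g](ρ[d/c](R)))) → 5
E2 row counts bottom-up:
  S → 4
  R → 4
  π[c,u](R) → 4
  (S ⋈[d=c] π[c,u](R)) → 1
  π[d,b]((S ⋈[d=c] π[c,u](R))) → 1
  R → 4
  ρ[d/c](R) → 4
  ρ[b/g](ρ[d/c](R)) → 4
  π[d,b](ρ[b/g](ρ[d/c](R))) → 4
  (π[d,b]((S ⋈[d=c] π[c,u](R))) − π[d,b](ρ[b/g](ρ[d/c](R)))) → 0

E1 result:
d | b
1 | 1
1 | 1
3 | 9
4 | 6
9 | 7
E2 result:
d | b
(0 rows)
Witness: (1, 1) appears 2× in E1 but 0× in E2.

no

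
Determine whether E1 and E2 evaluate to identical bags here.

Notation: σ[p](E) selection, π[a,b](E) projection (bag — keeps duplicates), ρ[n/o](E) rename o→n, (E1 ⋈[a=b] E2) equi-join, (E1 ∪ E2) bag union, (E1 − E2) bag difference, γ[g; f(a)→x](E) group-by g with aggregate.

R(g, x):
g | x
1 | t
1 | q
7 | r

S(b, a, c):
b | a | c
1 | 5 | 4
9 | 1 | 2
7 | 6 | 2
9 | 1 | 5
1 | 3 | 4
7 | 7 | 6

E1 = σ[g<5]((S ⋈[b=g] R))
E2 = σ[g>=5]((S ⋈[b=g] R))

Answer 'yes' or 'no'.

E1 subexpression sizes:
  S → 6
  R → 3
  (S ⋈[b=g] R) → 6
  σ[g<5]((S ⋈[b=g] R)) → 4
E2 subexpression sizes:
  S → 6
  R → 3
  (S ⋈[b=g] R) → 6
  σ[g>=5]((S ⋈[b=g] R)) → 2

E1 result:
b | a | c | g | x
1 | 3 | 4 | 1 | q
1 | 3 | 4 | 1 | t
1 | 5 | 4 | 1 | q
1 | 5 | 4 | 1 | t
E2 result:
b | a | c | g | x
7 | 6 | 2 | 7 | r
7 | 7 | 6 | 7 | r
Witness: (1, 3, 4, 1, 'q') appears 1× in E1 but 0× in E2.

no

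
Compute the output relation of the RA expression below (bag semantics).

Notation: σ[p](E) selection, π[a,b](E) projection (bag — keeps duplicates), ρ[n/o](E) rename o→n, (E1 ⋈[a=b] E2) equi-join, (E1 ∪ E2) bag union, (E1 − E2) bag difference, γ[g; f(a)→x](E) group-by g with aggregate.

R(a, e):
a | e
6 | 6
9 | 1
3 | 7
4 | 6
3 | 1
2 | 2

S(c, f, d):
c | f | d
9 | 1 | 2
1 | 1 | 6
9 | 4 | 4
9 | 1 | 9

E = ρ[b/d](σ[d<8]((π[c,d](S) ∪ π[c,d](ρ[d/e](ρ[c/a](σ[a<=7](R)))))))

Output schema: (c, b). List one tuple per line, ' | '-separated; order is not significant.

Per-node cardinality:
  S → 4
  π[c,d](S) → 4
  R → 6
  σ[a<=7](R) → 5
  ρ[c/a](σ[a<=7](R)) → 5
  ρ[d/e](ρ[c/a](σ[a<=7](R))) → 5
  π[c,d](ρ[d/e](ρ[c/a](σ[a<=7](R)))) → 5
  (π[c,d](S) ∪ π[c,d](ρ[d/e](ρ[c/a](σ[a<=7](R))))) → 9
  σ[d<8]((π[c,d](S) ∪ π[c,d](ρ[d/e](ρ[c/a](σ[a<=7](R)))))) → 8
  ρ[b/d](σ[d<8]((π[c,d](S) ∪ π[c,d](ρ[d/e](ρ[c/a](σ[a<=7](R))))))) → 8

== RESULT ==
c | b
1 | 6
2 | 2
3 | 1
3 | 7
4 | 6
6 | 6
9 | 2
9 | 4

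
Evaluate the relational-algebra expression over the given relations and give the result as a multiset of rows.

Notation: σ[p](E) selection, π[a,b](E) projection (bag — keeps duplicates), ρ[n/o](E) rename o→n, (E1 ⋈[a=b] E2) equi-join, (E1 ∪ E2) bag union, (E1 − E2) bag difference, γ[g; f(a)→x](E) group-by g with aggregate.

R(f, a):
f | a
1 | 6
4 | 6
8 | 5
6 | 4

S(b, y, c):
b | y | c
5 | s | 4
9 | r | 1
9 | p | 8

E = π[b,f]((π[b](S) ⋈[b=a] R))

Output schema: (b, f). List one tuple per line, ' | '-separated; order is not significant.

Per-node cardinality:
  S → 3
  π[b](S) → 3
  R → 4
  (π[b](S) ⋈[b=a] R) → 1
  π[b,f]((π[b](S) ⋈[b=a] R)) → 1

== RESULT ==
b | f
5 | 8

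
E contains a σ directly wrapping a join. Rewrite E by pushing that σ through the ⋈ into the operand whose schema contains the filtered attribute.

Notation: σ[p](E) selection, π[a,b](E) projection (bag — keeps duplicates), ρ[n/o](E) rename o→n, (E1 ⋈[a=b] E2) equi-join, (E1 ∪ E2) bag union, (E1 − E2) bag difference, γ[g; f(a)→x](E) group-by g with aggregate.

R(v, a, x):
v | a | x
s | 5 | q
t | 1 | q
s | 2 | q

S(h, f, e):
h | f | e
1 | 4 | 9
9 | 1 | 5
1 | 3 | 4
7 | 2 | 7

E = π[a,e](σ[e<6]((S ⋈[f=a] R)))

σ filters on e, owned by the left side.
E' = π[a,e]((σ[e<6](S) ⋈[f=a] R))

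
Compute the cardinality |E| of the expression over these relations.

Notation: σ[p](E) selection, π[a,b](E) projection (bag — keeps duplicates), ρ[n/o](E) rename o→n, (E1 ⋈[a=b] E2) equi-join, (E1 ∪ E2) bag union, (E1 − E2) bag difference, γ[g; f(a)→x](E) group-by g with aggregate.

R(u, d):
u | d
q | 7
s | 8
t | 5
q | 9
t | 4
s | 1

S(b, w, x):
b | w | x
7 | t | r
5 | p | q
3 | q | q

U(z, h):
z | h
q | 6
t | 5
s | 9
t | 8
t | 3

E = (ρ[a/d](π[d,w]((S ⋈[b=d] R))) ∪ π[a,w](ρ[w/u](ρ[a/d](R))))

Stepwise |·|:
  S → 3
  R → 6
  (S ⋈[b=d] R) → 2
  π[d,w]((S ⋈[b=d] R)) → 2
  ρ[a/d](π[d,w]((S ⋈[b=d] R))) → 2
  R → 6
  ρ[a/d](R) → 6
  ρ[w/u](ρ[a/d](R)) → 6
  π[a,w](ρ[w/u](ρ[a/d](R))) → 6
  (ρ[a/d](π[d,w]((S ⋈[b=d] R))) ∪ π[a,w](ρ[w/u](ρ[a/d](R)))) → 8

|E| = 8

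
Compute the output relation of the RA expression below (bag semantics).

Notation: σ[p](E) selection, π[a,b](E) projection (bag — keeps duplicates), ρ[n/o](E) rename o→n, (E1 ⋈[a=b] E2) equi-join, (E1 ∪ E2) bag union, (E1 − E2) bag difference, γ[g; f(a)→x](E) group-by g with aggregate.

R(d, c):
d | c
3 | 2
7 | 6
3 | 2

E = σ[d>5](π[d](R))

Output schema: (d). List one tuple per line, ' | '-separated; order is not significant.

Per-node cardinality:
  R → 3
  π[d](R) → 3
  σ[d>5](π[d](R)) → 1

== RESULT ==
d
7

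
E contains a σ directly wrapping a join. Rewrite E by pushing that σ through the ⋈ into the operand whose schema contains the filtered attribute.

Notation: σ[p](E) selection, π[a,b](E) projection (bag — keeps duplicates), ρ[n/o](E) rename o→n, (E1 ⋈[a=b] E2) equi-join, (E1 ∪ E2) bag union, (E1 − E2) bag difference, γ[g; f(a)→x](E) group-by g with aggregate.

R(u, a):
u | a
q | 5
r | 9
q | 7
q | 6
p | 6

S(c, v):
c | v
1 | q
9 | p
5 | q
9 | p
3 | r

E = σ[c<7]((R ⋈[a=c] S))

σ filters on c, owned by the right side.
E' = (R ⋈[a=c] σ[c<7](S))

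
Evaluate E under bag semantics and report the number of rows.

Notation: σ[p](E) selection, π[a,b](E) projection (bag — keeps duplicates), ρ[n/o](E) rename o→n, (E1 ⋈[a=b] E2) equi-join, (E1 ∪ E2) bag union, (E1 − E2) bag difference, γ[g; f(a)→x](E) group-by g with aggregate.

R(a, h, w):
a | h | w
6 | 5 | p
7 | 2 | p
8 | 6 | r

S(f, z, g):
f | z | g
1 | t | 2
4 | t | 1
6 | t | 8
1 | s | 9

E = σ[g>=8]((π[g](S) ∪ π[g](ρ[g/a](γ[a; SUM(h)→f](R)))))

Subexpression sizes:
  S → 4
  π[g](S) → 4
  R → 3
  γ[a; SUM(h)→f](R) → 3
  ρ[g/a](γ[a; SUM(h)→f](R)) → 3
  π[g](ρ[g/a](γ[a; SUM(h)→f](R))) → 3
  (π[g](S) ∪ π[g](ρ[g/a](γ[a; SUM(h)→f](R)))) → 7
  σ[g>=8]((π[g](S) ∪ π[g](ρ[g/a](γ[a; SUM(h)→f](R))))) → 3

|E| = 3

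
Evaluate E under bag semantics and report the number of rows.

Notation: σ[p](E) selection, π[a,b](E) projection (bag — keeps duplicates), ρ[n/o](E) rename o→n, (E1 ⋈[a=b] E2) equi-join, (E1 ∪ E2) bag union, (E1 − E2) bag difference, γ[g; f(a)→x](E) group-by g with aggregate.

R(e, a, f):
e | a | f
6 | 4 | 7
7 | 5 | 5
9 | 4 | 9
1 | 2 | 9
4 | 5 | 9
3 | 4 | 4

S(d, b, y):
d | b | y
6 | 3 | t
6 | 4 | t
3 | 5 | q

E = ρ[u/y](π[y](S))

Per-node cardinality:
  S → 3
  π[y](S) → 3
  ρ[u/y](π[y](S)) → 3

|E| = 3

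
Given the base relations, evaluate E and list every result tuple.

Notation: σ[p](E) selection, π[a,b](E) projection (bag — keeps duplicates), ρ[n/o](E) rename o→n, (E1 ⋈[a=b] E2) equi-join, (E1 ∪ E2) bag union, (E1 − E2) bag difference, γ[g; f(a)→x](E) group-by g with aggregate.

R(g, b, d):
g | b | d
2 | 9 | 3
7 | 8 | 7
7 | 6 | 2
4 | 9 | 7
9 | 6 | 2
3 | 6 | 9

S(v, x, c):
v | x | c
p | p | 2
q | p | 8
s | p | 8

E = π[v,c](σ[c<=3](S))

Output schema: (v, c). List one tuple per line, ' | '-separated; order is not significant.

Stepwise |·|:
  S → 3
  σ[c<=3](S) → 1
  π[v,c](σ[c<=3](S)) → 1

== RESULT ==
v | c
p | 2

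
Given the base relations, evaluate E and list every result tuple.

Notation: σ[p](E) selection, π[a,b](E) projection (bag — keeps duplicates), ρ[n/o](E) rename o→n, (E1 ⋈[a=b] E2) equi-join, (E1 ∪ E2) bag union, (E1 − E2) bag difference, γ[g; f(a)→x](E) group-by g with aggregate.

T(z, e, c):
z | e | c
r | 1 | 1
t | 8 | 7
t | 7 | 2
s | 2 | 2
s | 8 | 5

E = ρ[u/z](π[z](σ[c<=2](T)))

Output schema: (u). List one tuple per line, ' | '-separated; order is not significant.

Subexpression sizes:
  T → 5
  σ[c<=2](T) → 3
  π[z](σ[c<=2](T)) → 3
  ρ[u/z](π[z](σ[c<=2](T))) → 3

== RESULT ==
u
r
s
t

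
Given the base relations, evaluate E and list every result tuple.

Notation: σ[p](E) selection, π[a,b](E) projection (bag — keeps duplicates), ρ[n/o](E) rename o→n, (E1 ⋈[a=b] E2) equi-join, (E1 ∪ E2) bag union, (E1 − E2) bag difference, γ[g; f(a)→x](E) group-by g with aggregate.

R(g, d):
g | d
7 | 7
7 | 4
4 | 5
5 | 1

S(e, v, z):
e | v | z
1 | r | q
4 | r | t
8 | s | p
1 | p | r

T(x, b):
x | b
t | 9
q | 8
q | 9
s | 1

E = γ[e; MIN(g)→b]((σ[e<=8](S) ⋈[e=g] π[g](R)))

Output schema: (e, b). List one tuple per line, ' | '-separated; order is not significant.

Stepwise |·|:
  S → 4
  σ[e<=8](S) → 4
  R → 4
  π[g](R) → 4
  (σ[e<=8](S) ⋈[e=g] π[g](R)) → 1
  γ[e; MIN(g)→b]((σ[e<=8](S) ⋈[e=g] π[g](R))) → 1

== RESULT ==
e | b
4 | 4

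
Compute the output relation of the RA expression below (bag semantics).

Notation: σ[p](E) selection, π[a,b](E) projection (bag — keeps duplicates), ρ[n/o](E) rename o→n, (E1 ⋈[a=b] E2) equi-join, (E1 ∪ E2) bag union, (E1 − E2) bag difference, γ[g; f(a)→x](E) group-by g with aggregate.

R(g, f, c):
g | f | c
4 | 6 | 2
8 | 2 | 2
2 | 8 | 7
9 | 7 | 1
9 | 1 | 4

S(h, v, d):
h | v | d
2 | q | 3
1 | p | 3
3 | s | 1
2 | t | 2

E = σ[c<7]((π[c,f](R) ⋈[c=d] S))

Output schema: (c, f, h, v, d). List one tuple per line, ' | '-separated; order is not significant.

Row counts bottom-up:
  R → 5
  π[c,f](R) → 5
  S → 4
  (π[c,f](R) ⋈[c=d] S) → 3
  σ[c<7]((π[c,f](R) ⋈[c=d] S)) → 3

== RESULT ==
c | f | h | v | d
1 | 7 | 3 | s | 1
2 | 2 | 2 | t | 2
2 | 6 | 2 | t | 2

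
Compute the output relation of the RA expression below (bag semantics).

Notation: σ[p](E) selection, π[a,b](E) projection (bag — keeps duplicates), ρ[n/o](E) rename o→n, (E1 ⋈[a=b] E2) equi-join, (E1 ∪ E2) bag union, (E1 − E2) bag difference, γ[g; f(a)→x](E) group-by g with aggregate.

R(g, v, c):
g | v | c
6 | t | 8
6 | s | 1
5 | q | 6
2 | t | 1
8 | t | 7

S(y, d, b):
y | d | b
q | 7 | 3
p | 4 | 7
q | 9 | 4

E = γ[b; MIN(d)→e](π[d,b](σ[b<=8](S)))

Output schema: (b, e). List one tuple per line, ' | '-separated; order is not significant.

Per-node cardinality:
  S → 3
  σ[b<=8](S) → 3
  π[d,b](σ[b<=8](S)) → 3
  γ[b; MIN(d)→e](π[d,b](σ[b<=8](S))) → 3

== RESULT ==
b | e
3 | 7
4 | 9
7 | 4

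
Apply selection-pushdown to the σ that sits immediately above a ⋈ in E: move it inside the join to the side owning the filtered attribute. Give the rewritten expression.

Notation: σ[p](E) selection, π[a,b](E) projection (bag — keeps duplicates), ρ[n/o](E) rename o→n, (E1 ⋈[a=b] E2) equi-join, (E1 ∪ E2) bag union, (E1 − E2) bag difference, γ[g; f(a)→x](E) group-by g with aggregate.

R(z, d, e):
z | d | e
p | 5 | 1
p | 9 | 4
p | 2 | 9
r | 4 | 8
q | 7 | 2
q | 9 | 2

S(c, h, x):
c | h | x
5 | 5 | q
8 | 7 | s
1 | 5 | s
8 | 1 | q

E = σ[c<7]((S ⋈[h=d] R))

σ filters on c, owned by the left side.
E' = (σ[c<7](S) ⋈[h=d] R)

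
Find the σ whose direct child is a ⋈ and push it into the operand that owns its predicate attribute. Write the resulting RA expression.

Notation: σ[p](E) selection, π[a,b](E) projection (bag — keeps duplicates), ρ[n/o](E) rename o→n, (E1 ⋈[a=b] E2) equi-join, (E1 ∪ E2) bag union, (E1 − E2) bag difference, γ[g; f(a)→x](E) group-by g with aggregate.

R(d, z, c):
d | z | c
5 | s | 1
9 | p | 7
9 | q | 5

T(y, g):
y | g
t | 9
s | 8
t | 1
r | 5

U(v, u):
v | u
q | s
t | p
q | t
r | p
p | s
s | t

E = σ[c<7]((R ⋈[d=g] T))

σ filters on c, owned by the left side.
E' = (σ[c<7](R) ⋈[d=g] T)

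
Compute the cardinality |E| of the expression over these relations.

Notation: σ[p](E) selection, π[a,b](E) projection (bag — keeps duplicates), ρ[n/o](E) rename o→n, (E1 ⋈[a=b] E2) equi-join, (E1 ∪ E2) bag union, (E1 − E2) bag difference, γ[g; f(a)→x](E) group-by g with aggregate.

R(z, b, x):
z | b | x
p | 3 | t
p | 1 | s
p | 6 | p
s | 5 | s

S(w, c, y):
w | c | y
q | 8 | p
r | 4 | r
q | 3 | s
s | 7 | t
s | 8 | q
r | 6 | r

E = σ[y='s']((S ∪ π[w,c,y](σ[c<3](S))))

Stepwise |·|:
  S → 6
  S → 6
  σ[c<3](S) → 0
  π[w,c,y](σ[c<3](S)) → 0
  (S ∪ π[w,c,y](σ[c<3](S))) → 6
  σ[y='s']((S ∪ π[w,c,y](σ[c<3](S)))) → 1

|E| = 1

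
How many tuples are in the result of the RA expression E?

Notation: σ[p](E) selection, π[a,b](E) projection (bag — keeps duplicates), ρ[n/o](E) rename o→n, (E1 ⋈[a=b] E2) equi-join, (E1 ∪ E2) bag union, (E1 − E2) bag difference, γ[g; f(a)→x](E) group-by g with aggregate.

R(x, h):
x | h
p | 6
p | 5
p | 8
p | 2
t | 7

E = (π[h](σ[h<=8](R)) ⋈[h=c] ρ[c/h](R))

Row counts bottom-up:
  R → 5
  σ[h<=8](R) → 5
  π[h](σ[h<=8](R)) → 5
  R → 5
  ρ[c/h](R) → 5
  (π[h](σ[h<=8](R)) ⋈[h=c] ρ[c/h](R)) → 5

|E| = 5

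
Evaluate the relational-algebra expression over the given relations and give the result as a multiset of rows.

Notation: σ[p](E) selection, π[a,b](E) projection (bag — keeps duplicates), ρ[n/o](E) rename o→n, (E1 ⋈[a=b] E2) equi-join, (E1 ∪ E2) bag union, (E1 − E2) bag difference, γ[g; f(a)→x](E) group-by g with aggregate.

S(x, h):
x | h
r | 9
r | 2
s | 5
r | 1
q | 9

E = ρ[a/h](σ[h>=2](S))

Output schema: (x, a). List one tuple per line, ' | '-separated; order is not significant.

Row counts bottom-up:
  S → 5
  σ[h>=2](S) → 4
  ρ[a/h](σ[h>=2](S)) → 4

== RESULT ==
x | a
q | 9
r | 2
r | 9
s | 5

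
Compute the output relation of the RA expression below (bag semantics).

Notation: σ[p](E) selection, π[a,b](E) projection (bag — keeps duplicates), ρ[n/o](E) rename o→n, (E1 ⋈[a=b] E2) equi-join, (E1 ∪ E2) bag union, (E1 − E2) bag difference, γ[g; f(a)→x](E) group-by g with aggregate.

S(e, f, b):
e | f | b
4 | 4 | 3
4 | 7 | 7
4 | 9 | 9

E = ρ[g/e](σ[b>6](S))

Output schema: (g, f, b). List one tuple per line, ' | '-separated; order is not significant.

Subexpression sizes:
  S → 3
  σ[b>6](S) → 2
  ρ[g/e](σ[b>6](S)) → 2

== RESULT ==
g | f | b
4 | 7 | 7
4 | 9 | 9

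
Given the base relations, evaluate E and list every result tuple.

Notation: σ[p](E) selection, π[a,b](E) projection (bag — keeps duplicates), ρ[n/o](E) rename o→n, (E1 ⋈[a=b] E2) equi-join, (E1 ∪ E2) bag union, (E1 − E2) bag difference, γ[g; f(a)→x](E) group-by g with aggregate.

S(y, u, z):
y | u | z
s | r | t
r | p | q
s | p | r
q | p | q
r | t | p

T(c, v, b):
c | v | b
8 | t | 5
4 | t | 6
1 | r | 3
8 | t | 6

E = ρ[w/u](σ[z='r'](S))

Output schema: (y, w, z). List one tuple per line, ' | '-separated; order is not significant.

Stepwise |·|:
  S → 5
  σ[z='r'](S) → 1
  ρ[w/u](σ[z='r'](S)) → 1

== RESULT ==
y | w | z
s | p | r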